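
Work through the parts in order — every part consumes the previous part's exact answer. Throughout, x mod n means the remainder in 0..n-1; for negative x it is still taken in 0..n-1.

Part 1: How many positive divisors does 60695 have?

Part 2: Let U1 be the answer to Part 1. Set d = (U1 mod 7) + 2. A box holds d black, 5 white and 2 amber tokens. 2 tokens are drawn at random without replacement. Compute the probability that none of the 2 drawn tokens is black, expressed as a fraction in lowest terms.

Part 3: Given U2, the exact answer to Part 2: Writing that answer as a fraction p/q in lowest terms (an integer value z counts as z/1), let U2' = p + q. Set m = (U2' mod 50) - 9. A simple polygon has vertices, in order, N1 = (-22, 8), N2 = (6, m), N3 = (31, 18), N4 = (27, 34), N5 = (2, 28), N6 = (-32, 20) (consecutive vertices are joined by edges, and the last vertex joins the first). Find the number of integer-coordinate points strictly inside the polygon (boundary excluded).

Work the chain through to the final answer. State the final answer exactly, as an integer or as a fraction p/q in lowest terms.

Part 1: 60695 = 5 * 61 * 199; number of divisors = (1+1) * (1+1) * (1+1) = 8; answer 8
Part 2: U1 = 8; d = 3; total draws C(10,2) = 45; favorable C(7,2) = 21; P = 7/15; answer 7/15
Part 3: U2 = 7/15; threaded value p + q = 22; m = 13; cross terms: (-22*13 - 6*8)=-334, (6*18 - 31*13)=-295, (31*34 - 27*18)=568, (27*28 - 2*34)=688, (2*20 - -32*28)=936, (-32*8 - -22*20)=184; twice the area = |1747| = 1747; area = 1747/2; boundary points = 1 + 5 + 4 + 1 + 2 + 2 = 15; strictly interior points = area - boundary/2 + 1 = 867; answer 867

867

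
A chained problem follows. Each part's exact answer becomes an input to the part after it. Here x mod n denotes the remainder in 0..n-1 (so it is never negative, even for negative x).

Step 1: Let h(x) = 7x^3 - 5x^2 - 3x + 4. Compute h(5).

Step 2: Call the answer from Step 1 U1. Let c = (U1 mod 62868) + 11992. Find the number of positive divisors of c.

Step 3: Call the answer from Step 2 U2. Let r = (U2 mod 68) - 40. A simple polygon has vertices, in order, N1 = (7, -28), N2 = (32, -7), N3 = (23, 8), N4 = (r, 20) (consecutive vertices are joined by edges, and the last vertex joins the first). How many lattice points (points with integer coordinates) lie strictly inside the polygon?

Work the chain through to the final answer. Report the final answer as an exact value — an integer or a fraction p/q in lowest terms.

Step 1: 7*(5)^3 - 5*(5)^2 - 3*(5)^1 + 4 = (875) + (-125) + (-15) + (4) = 739; answer 739
Step 2: U1 = 739; c = 12731; 12731 = 29 * 439; number of divisors = (1+1) * (1+1) = 4; answer 4
Step 3: U2 = 4; r = -36; cross terms: (7*-7 - 32*-28)=847, (32*8 - 23*-7)=417, (23*20 - -36*8)=748, (-36*-28 - 7*20)=868; twice the area = |2880| = 2880; area = 1440; boundary points = 1 + 3 + 1 + 1 = 6; strictly interior points = area - boundary/2 + 1 = 1438; answer 1438

1438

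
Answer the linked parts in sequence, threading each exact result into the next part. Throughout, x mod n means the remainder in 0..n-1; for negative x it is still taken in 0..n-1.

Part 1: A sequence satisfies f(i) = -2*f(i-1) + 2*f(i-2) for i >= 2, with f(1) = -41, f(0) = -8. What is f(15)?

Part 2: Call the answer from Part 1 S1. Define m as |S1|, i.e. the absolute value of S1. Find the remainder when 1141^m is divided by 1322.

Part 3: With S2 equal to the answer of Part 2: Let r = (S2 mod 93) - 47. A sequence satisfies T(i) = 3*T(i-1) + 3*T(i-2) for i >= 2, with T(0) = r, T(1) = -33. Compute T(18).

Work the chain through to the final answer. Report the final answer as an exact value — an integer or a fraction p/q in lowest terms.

Part 1: f(2) = -2*(-41) + 2*(-8) = 66; iterating: f(2)=66, f(3)=-214, f(4)=560, f(5)=-1548, f(6)=4216, f(7)=-11528, f(8)=31488, f(9)=-86032, f(10)=235040, f(11)=-642144, f(12)=1754368, f(13)=-4793024, f(14)=13094784, f(15)=-35775616; answer -35775616
Part 2: S1 = -35775616; m = 35775616; squarings mod 1322: 1141^1=1141, 1141^2=1033, 1141^4=235, 1141^8=1023, 1141^16=827, 1141^32=455, 1141^64=793, 1141^128=899, 1141^256=459, 1141^512=483, 1141^1024=617, 1141^2048=1275, 1141^4096=887, 1141^8192=179, 1141^16384=313, 1141^32768=141, 1141^65536=51, 1141^131072=1279, 1141^262144=527, 1141^524288=109, 1141^1048576=1305, 1141^2097152=289, 1141^4194304=235, 1141^8388608=1023, 1141^16777216=827, 1141^33554432=455; 1141^35775616 = 1141^128 * 1141^1024 * 1141^8192 * 1141^16384 * 1141^32768 * 1141^65536 * 1141^2097152 * 1141^33554432 = 165 (mod 1322); answer 165
Part 3: S2 = 165; r = 25; T(2) = 3*(-33) + 3*(25) = -24; iterating: T(2)=-24, T(3)=-171, T(4)=-585, T(5)=-2268, T(6)=-8559, T(7)=-32481, T(8)=-123120, T(9)=-466803, T(10)=-1769769, T(11)=-6709716, T(12)=-25438455, T(13)=-96444513, T(14)=-365648904, T(15)=-1386280251, T(16)=-5255787465, T(17)=-19926203148, T(18)=-75545971839; answer -75545971839

-75545971839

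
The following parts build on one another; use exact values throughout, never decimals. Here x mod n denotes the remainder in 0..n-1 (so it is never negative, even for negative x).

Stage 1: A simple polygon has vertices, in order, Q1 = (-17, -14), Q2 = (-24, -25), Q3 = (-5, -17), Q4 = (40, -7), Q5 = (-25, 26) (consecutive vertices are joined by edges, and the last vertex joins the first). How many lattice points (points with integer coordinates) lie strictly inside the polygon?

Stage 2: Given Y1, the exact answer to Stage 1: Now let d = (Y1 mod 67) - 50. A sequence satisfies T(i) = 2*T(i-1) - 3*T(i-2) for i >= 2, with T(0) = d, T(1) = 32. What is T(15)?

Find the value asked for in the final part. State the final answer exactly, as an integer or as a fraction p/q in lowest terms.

167978

Stage 1: cross terms: (-17*-25 - -24*-14)=89, (-24*-17 - -5*-25)=283, (-5*-7 - 40*-17)=715, (40*26 - -25*-7)=865, (-25*-14 - -17*26)=792; twice the area = |2744| = 2744; area = 1372; boundary points = 1 + 1 + 5 + 1 + 8 = 16; strictly interior points = area - boundary/2 + 1 = 1365; answer 1365
Stage 2: Y1 = 1365; d = -25; T(2) = 2*(32) - 3*(-25) = 139; iterating: T(2)=139, T(3)=182, T(4)=-53, T(5)=-652, T(6)=-1145, T(7)=-334, T(8)=2767, T(9)=6536, T(10)=4771, T(11)=-10066, T(12)=-34445, T(13)=-38692, T(14)=25951, T(15)=167978; answer 167978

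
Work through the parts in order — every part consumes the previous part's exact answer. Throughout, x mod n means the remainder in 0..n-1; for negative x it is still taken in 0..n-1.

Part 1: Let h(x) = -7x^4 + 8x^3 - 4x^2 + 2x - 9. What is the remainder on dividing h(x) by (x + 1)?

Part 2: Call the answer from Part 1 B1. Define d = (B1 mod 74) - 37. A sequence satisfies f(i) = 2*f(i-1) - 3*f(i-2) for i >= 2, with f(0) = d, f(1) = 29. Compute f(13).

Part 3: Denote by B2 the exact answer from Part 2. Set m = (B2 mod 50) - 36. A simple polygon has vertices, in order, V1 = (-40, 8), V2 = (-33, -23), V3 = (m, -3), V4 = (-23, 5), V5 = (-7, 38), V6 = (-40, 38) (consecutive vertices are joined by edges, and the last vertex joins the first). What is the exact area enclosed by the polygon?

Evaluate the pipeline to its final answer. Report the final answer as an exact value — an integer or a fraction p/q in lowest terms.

2129/2

Part 1: remainder = value at the root: -7*(-1)^4 + 8*(-1)^3 - 4*(-1)^2 + 2*(-1)^1 - 9 = (-7) + (-8) + (-4) + (-2) + (-9) = -30; answer -30
Part 2: B1 = -30; d = 7; f(2) = 2*(29) - 3*(7) = 37; iterating: f(2)=37, f(3)=-13, f(4)=-137, f(5)=-235, f(6)=-59, f(7)=587, f(8)=1351, f(9)=941, f(10)=-2171, f(11)=-7165, f(12)=-7817, f(13)=5861; answer 5861
Part 3: B2 = 5861; m = -25; cross terms: (-40*-23 - -33*8)=1184, (-33*-3 - -25*-23)=-476, (-25*5 - -23*-3)=-194, (-23*38 - -7*5)=-839, (-7*38 - -40*38)=1254, (-40*8 - -40*38)=1200; twice the area = |2129| = 2129; area = 2129/2; answer 2129/2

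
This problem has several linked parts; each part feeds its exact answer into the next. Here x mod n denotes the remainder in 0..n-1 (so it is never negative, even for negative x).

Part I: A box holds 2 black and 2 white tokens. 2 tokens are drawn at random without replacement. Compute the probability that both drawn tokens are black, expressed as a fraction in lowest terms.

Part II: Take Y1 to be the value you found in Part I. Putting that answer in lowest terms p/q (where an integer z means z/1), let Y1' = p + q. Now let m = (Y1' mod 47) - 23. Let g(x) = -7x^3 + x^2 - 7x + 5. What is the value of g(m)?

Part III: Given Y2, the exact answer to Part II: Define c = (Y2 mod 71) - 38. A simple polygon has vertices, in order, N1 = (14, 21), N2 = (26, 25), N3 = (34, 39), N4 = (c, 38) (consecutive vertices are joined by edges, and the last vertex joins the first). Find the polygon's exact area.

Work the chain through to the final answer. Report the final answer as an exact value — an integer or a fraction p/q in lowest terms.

Part I: total draws C(4,2) = 6; favorable C(2,2) = 1; P = 1/6; answer 1/6
Part II: Y1 = 1/6; threaded value p + q = 7; m = -16; -7*(-16)^3 + 1*(-16)^2 - 7*(-16)^1 + 5 = (28672) + (256) + (112) + (5) = 29045; answer 29045
Part III: Y2 = 29045; c = -32; cross terms: (14*25 - 26*21)=-196, (26*39 - 34*25)=164, (34*38 - -32*39)=2540, (-32*21 - 14*38)=-1204; twice the area = |1304| = 1304; area = 652; answer 652

652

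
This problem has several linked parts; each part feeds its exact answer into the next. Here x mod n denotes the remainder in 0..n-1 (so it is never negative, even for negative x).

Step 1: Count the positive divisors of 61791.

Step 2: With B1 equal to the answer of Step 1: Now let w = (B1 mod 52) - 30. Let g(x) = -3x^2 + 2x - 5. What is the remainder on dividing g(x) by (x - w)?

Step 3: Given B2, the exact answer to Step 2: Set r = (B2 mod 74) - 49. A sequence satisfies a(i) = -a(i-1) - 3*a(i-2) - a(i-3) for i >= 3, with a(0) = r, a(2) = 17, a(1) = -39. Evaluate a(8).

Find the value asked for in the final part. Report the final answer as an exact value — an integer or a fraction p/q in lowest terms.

Step 1: 61791 = 3 * 43 * 479; number of divisors = (1+1) * (1+1) * (1+1) = 8; answer 8
Step 2: B1 = 8; w = -22; remainder = value at the root: -3*(-22)^2 + 2*(-22)^1 - 5 = (-1452) + (-44) + (-5) = -1501; answer -1501
Step 3: B2 = -1501; r = 4; a(3) = -1*(17) - 3*(-39) - 1*(4) = 96; iterating: a(3)=96, a(4)=-108, a(5)=-197, a(6)=425, a(7)=274, a(8)=-1352; answer -1352

-1352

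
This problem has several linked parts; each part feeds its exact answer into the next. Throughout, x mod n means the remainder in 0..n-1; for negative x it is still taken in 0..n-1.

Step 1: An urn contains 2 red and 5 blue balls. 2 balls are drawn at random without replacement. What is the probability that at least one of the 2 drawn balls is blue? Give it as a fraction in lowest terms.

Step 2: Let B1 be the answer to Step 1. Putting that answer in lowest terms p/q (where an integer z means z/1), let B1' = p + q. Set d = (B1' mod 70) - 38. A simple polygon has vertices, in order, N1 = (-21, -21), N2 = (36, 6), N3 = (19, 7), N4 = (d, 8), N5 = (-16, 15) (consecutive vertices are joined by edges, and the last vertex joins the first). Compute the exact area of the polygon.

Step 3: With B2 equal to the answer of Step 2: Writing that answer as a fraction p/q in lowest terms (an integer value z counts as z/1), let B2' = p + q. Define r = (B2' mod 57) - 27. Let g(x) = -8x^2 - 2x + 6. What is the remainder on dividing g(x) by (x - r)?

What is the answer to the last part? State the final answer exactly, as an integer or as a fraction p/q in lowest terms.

Step 1: total draws C(7,2) = 21; complement C(2,2) = 1; favorable 21 - 1 = 20; P = 20/21; answer 20/21
Step 2: B1 = 20/21; threaded value p + q = 41; d = 3; cross terms: (-21*6 - 36*-21)=630, (36*7 - 19*6)=138, (19*8 - 3*7)=131, (3*15 - -16*8)=173, (-16*-21 - -21*15)=651; twice the area = |1723| = 1723; area = 1723/2; answer 1723/2
Step 3: B2 = 1723/2; threaded value p + q = 1725; r = -12; remainder = value at the root: -8*(-12)^2 - 2*(-12)^1 + 6 = (-1152) + (24) + (6) = -1122; answer -1122

-1122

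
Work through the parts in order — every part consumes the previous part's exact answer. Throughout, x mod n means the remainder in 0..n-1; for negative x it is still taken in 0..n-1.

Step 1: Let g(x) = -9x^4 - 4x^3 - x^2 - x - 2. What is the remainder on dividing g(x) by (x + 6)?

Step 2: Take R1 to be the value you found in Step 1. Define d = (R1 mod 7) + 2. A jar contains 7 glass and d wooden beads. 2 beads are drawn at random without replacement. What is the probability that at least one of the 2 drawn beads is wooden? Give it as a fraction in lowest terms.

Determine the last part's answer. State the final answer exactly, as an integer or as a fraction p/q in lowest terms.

Step 1: remainder = value at the root: -9*(-6)^4 - 4*(-6)^3 - 1*(-6)^2 - 1*(-6)^1 - 2 = (-11664) + (864) + (-36) + (6) + (-2) = -10832; answer -10832
Step 2: R1 = -10832; d = 6; total draws C(13,2) = 78; complement C(7,2) = 21; favorable 78 - 21 = 57; P = 19/26; answer 19/26

19/26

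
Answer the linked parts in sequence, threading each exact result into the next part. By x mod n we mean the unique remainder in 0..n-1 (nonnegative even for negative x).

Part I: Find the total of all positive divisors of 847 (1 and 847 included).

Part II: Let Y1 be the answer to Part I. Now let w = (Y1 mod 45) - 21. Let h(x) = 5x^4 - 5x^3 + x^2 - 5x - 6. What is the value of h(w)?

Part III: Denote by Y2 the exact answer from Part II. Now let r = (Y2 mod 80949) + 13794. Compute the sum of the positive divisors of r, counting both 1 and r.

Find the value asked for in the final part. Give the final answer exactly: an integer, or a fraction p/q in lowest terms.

Part I: 847 = 7 * 11^2; sigma = (1 + 7) * (1 + 11 + 121) = 8 * 133 = 1064; answer 1064
Part II: Y1 = 1064; w = 8; 5*(8)^4 - 5*(8)^3 + 1*(8)^2 - 5*(8)^1 - 6 = (20480) + (-2560) + (64) + (-40) + (-6) = 17938; answer 17938
Part III: Y2 = 17938; r = 31732; 31732 = 2^2 * 7933; sigma = (1 + 2 + 4) * (1 + 7933) = 7 * 7934 = 55538; answer 55538

55538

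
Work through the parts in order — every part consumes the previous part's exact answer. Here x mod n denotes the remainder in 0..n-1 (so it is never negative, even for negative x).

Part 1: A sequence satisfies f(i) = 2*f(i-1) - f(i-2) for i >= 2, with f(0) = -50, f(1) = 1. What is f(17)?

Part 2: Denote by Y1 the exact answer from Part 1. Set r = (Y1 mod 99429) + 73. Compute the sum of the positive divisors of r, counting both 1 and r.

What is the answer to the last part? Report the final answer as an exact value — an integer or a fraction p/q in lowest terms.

Part 1: f(2) = 2*(1) - 1*(-50) = 52; iterating: f(2)=52, f(3)=103, f(4)=154, f(5)=205, f(6)=256, f(7)=307, f(8)=358, f(9)=409, f(10)=460, f(11)=511, f(12)=562, f(13)=613, f(14)=664, f(15)=715, f(16)=766, f(17)=817; answer 817
Part 2: Y1 = 817; r = 890; 890 = 2 * 5 * 89; sigma = (1 + 2) * (1 + 5) * (1 + 89) = 3 * 6 * 90 = 1620; answer 1620

1620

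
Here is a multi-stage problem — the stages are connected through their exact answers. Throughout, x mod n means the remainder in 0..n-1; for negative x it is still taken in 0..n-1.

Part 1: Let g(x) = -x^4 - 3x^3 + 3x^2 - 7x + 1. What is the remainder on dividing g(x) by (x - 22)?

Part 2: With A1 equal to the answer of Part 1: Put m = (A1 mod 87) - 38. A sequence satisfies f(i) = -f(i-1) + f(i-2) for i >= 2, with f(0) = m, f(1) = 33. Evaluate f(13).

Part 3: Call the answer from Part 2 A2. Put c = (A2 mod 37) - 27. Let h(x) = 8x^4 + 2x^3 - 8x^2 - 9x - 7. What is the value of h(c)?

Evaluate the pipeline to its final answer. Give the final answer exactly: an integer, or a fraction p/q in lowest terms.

Part 1: remainder = value at the root: -1*(22)^4 - 3*(22)^3 + 3*(22)^2 - 7*(22)^1 + 1 = (-234256) + (-31944) + (1452) + (-154) + (1) = -264901; answer -264901
Part 2: A1 = -264901; m = -24; f(2) = -1*(33) + 1*(-24) = -57; iterating: f(2)=-57, f(3)=90, f(4)=-147, f(5)=237, f(6)=-384, f(7)=621, f(8)=-1005, f(9)=1626, f(10)=-2631, f(11)=4257, f(12)=-6888, f(13)=11145; answer 11145
Part 3: A2 = 11145; c = -19; 8*(-19)^4 + 2*(-19)^3 - 8*(-19)^2 - 9*(-19)^1 - 7 = (1042568) + (-13718) + (-2888) + (171) + (-7) = 1026126; answer 1026126

1026126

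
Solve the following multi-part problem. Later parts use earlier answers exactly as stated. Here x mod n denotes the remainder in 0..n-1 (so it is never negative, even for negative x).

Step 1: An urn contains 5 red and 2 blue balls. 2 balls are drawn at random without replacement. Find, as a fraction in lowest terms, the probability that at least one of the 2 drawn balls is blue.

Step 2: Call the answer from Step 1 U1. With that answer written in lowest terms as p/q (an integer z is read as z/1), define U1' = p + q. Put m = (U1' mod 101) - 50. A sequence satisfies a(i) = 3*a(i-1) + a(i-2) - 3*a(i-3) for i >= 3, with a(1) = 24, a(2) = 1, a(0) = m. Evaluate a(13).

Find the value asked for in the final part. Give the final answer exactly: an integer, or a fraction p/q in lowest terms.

Step 1: total draws C(7,2) = 21; complement C(5,2) = 10; favorable 21 - 10 = 11; P = 11/21; answer 11/21
Step 2: U1 = 11/21; threaded value p + q = 32; m = -18; a(3) = 3*(1) + 1*(24) - 3*(-18) = 81; iterating: a(3)=81, a(4)=172, a(5)=594, a(6)=1711, a(7)=5211, a(8)=15562, a(9)=46764, a(10)=140221, a(11)=420741, a(12)=1262152, a(13)=3786534; answer 3786534

3786534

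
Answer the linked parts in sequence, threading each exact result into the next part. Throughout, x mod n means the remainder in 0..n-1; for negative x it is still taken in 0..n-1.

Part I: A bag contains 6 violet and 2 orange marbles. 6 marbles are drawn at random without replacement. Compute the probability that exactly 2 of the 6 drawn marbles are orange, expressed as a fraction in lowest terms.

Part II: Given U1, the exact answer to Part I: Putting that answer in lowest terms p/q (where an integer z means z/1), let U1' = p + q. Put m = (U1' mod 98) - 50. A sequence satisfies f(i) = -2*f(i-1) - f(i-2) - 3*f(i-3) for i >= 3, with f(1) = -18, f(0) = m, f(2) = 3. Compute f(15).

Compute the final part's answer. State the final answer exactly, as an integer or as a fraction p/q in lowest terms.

62430

Part I: total draws C(8,6) = 28; favorable C(2,2)*C(6,4) = 15; P = 15/28; answer 15/28
Part II: U1 = 15/28; threaded value p + q = 43; m = -7; f(3) = -2*(3) - 1*(-18) - 3*(-7) = 33; iterating: f(3)=33, f(4)=-15, f(5)=-12, f(6)=-60, f(7)=177, f(8)=-258, f(9)=519, f(10)=-1311, f(11)=2877, f(12)=-6000, f(13)=13056, f(14)=-28743, f(15)=62430; answer 62430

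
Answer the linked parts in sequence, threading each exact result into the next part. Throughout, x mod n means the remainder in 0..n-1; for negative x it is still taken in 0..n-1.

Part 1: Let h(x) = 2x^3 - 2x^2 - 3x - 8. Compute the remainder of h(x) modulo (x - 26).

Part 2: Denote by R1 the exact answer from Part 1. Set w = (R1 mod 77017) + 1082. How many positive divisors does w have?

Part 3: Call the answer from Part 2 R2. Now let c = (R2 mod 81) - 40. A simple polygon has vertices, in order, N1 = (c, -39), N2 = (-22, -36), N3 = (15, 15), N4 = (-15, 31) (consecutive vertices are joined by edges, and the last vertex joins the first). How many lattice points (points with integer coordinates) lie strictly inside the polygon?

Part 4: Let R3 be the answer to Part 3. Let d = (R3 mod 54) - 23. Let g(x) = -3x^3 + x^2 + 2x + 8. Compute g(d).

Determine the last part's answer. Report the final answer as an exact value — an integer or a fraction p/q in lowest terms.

-35918

Part 1: remainder = value at the root: 2*(26)^3 - 2*(26)^2 - 3*(26)^1 - 8 = (35152) + (-1352) + (-78) + (-8) = 33714; answer 33714
Part 2: R1 = 33714; w = 34796; 34796 = 2^2 * 8699; number of divisors = (2+1) * (1+1) = 6; answer 6
Part 3: R2 = 6; c = -34; cross terms: (-34*-36 - -22*-39)=366, (-22*15 - 15*-36)=210, (15*31 - -15*15)=690, (-15*-39 - -34*31)=1639; twice the area = |2905| = 2905; area = 2905/2; boundary points = 3 + 1 + 2 + 1 = 7; strictly interior points = area - boundary/2 + 1 = 1450; answer 1450
Part 4: R3 = 1450; d = 23; -3*(23)^3 + 1*(23)^2 + 2*(23)^1 + 8 = (-36501) + (529) + (46) + (8) = -35918; answer -35918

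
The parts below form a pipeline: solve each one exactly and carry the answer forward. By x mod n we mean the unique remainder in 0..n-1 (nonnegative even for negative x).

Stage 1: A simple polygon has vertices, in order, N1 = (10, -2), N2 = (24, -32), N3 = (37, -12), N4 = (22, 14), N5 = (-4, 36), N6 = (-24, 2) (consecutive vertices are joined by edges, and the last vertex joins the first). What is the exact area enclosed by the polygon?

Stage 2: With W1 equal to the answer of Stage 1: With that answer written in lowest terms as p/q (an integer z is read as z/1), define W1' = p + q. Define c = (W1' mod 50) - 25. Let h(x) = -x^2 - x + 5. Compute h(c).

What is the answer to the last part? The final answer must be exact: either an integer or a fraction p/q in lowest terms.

Stage 1: cross terms: (10*-32 - 24*-2)=-272, (24*-12 - 37*-32)=896, (37*14 - 22*-12)=782, (22*36 - -4*14)=848, (-4*2 - -24*36)=856, (-24*-2 - 10*2)=28; twice the area = |3138| = 3138; area = 1569; answer 1569
Stage 2: W1 = 1569; threaded value p + q = 1570; c = -5; -1*(-5)^2 - 1*(-5)^1 + 5 = (-25) + (5) + (5) = -15; answer -15

-15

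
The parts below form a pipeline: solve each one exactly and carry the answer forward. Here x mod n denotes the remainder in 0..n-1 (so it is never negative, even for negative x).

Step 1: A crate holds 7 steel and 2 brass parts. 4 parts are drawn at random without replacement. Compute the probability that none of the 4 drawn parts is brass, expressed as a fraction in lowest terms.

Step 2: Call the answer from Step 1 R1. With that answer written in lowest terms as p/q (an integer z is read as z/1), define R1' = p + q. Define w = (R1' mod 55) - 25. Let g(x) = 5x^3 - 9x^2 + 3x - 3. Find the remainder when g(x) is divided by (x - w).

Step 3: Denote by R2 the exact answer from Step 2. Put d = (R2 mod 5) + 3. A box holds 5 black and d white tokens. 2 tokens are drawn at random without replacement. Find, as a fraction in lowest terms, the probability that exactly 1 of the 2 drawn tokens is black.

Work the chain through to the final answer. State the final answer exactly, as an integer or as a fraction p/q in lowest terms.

15/28

Step 1: total draws C(9,4) = 126; favorable C(7,4) = 35; P = 5/18; answer 5/18
Step 2: R1 = 5/18; threaded value p + q = 23; w = -2; remainder = value at the root: 5*(-2)^3 - 9*(-2)^2 + 3*(-2)^1 - 3 = (-40) + (-36) + (-6) + (-3) = -85; answer -85
Step 3: R2 = -85; d = 3; total draws C(8,2) = 28; favorable C(5,1)*C(3,1) = 15; P = 15/28; answer 15/28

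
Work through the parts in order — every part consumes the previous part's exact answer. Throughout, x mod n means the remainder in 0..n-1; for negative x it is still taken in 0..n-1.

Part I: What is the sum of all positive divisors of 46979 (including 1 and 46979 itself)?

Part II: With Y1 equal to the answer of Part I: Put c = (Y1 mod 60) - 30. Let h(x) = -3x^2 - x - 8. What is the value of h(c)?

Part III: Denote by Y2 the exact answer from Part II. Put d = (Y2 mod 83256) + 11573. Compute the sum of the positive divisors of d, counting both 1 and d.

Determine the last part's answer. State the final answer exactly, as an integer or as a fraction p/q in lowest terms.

136560

Part I: 46979 = 109 * 431; sigma = (1 + 109) * (1 + 431) = 110 * 432 = 47520; answer 47520
Part II: Y1 = 47520; c = -30; -3*(-30)^2 - 1*(-30)^1 - 8 = (-2700) + (30) + (-8) = -2678; answer -2678
Part III: Y2 = -2678; d = 92151; 92151 = 3^3 * 3413; sigma = (1 + 3 + 9 + 27) * (1 + 3413) = 40 * 3414 = 136560; answer 136560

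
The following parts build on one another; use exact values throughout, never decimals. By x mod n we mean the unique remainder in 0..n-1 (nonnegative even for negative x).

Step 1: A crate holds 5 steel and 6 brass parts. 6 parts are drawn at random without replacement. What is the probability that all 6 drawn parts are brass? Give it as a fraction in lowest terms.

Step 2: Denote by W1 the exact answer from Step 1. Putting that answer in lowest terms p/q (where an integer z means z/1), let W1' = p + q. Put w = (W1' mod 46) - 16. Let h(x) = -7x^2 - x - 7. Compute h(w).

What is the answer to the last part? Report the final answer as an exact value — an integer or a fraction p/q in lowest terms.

Step 1: total draws C(11,6) = 462; favorable C(6,6) = 1; P = 1/462; answer 1/462
Step 2: W1 = 1/462; threaded value p + q = 463; w = -13; -7*(-13)^2 - 1*(-13)^1 - 7 = (-1183) + (13) + (-7) = -1177; answer -1177

-1177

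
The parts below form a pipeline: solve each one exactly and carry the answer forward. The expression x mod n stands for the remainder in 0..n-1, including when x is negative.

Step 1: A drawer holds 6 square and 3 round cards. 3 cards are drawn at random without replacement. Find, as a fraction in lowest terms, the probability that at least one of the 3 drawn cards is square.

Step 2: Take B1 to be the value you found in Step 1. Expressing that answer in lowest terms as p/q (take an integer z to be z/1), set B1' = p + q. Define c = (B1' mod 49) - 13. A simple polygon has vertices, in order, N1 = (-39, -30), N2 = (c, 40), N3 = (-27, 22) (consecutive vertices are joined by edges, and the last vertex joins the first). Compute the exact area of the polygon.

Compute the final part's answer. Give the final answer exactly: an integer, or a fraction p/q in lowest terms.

776

Step 1: total draws C(9,3) = 84; complement C(3,3) = 1; favorable 84 - 1 = 83; P = 83/84; answer 83/84
Step 2: B1 = 83/84; threaded value p + q = 167; c = 7; cross terms: (-39*40 - 7*-30)=-1350, (7*22 - -27*40)=1234, (-27*-30 - -39*22)=1668; twice the area = |1552| = 1552; area = 776; answer 776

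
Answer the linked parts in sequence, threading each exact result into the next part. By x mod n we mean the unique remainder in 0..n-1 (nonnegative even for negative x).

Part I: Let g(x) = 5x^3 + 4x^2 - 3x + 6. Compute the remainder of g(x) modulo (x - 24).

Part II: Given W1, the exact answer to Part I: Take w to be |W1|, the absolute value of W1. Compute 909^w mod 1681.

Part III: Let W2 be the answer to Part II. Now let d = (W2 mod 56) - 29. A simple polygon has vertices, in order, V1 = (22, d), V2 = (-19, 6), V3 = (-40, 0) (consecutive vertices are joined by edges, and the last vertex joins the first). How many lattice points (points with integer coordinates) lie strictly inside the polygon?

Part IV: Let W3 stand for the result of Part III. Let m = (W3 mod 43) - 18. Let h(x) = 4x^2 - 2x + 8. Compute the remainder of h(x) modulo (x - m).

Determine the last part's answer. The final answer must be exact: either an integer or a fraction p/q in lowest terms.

938

Part I: remainder = value at the root: 5*(24)^3 + 4*(24)^2 - 3*(24)^1 + 6 = (69120) + (2304) + (-72) + (6) = 71358; answer 71358
Part II: W1 = 71358; w = 71358; squarings mod 1681: 909^1=909, 909^2=910, 909^4=1048, 909^8=611, 909^16=139, 909^32=830, 909^64=1371, 909^128=283, 909^256=1082, 909^512=748, 909^1024=1412, 909^2048=78, 909^4096=1041, 909^8192=1117, 909^16384=387, 909^32768=160, 909^65536=385; 909^71358 = 909^2 * 909^4 * 909^8 * 909^16 * 909^32 * 909^128 * 909^512 * 909^1024 * 909^4096 * 909^65536 = 1266 (mod 1681); answer 1266
Part III: W2 = 1266; d = 5; cross terms: (22*6 - -19*5)=227, (-19*0 - -40*6)=240, (-40*5 - 22*0)=-200; twice the area = |267| = 267; area = 267/2; boundary points = 1 + 3 + 1 = 5; strictly interior points = area - boundary/2 + 1 = 132; answer 132
Part IV: W3 = 132; m = -15; remainder = value at the root: 4*(-15)^2 - 2*(-15)^1 + 8 = (900) + (30) + (8) = 938; answer 938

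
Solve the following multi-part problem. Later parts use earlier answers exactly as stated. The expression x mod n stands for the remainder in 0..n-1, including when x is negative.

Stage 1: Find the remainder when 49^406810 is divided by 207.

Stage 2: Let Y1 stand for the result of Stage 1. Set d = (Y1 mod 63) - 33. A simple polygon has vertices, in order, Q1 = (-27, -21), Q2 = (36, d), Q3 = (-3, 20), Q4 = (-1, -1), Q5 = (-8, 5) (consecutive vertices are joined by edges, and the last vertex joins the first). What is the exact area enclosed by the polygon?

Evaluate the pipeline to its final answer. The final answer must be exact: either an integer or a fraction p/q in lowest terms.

Stage 1: squarings mod 207: 49^1=49, 49^2=124, 49^4=58, 49^8=52, 49^16=13, 49^32=169, 49^64=202, 49^128=25, 49^256=4, 49^512=16, 49^1024=49, 49^2048=124, 49^4096=58, 49^8192=52, 49^16384=13, 49^32768=169, 49^65536=202, 49^131072=25, 49^262144=4; 49^406810 = 49^2 * 49^8 * 49^16 * 49^256 * 49^1024 * 49^4096 * 49^8192 * 49^131072 * 49^262144 = 121 (mod 207); answer 121
Stage 2: Y1 = 121; d = 25; cross terms: (-27*25 - 36*-21)=81, (36*20 - -3*25)=795, (-3*-1 - -1*20)=23, (-1*5 - -8*-1)=-13, (-8*-21 - -27*5)=303; twice the area = |1189| = 1189; area = 1189/2; answer 1189/2

1189/2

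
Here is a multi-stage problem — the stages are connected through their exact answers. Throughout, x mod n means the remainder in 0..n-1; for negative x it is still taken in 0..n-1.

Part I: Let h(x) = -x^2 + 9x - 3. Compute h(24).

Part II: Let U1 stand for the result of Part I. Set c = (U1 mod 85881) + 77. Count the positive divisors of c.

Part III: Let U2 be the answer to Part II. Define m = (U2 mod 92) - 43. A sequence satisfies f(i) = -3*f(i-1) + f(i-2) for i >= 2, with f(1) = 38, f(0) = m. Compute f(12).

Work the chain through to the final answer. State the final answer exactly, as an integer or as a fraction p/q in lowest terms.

Part I: -1*(24)^2 + 9*(24)^1 - 3 = (-576) + (216) + (-3) = -363; answer -363
Part II: U1 = -363; c = 85595; 85595 = 5 * 17 * 19 * 53; number of divisors = (1+1) * (1+1) * (1+1) * (1+1) = 16; answer 16
Part III: U2 = 16; m = -27; f(2) = -3*(38) + 1*(-27) = -141; iterating: f(2)=-141, f(3)=461, f(4)=-1524, f(5)=5033, f(6)=-16623, f(7)=54902, f(8)=-181329, f(9)=598889, f(10)=-1977996, f(11)=6532877, f(12)=-21576627; answer -21576627

-21576627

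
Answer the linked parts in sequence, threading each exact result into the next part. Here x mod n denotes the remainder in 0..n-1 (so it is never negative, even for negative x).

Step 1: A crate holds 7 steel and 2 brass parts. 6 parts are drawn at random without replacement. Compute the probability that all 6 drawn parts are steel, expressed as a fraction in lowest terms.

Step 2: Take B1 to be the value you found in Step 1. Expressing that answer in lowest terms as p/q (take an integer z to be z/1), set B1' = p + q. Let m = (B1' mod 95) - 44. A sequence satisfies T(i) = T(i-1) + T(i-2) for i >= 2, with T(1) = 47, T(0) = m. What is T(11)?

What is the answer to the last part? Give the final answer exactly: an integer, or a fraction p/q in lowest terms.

2478

Step 1: total draws C(9,6) = 84; favorable C(7,6) = 7; P = 1/12; answer 1/12
Step 2: B1 = 1/12; threaded value p + q = 13; m = -31; T(2) = 1*(47) + 1*(-31) = 16; iterating: T(2)=16, T(3)=63, T(4)=79, T(5)=142, T(6)=221, T(7)=363, T(8)=584, T(9)=947, T(10)=1531, T(11)=2478; answer 2478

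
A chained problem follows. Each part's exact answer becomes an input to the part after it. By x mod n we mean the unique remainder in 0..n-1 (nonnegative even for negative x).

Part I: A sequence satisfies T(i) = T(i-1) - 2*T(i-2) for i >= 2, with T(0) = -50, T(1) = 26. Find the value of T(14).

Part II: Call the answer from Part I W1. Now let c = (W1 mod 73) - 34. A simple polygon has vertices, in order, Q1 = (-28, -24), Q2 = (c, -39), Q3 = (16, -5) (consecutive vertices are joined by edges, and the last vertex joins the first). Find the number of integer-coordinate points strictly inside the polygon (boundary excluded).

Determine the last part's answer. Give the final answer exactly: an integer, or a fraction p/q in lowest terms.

406

Part I: T(2) = 1*(26) - 2*(-50) = 126; iterating: T(2)=126, T(3)=74, T(4)=-178, T(5)=-326, T(6)=30, T(7)=682, T(8)=622, T(9)=-742, T(10)=-1986, T(11)=-502, T(12)=3470, T(13)=4474, T(14)=-2466; answer -2466
Part II: W1 = -2466; c = -18; cross terms: (-28*-39 - -18*-24)=660, (-18*-5 - 16*-39)=714, (16*-24 - -28*-5)=-524; twice the area = |850| = 850; area = 425; boundary points = 5 + 34 + 1 = 40; strictly interior points = area - boundary/2 + 1 = 406; answer 406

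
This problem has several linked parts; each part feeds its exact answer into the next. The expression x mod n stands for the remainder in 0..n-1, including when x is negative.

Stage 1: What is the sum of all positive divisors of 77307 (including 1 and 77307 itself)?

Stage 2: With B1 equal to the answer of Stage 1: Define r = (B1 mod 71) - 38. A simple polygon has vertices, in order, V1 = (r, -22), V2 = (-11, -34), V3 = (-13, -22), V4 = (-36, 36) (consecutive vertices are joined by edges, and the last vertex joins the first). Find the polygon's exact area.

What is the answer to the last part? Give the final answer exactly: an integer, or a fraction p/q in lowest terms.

1190

Stage 1: 77307 = 3 * 73 * 353; sigma = (1 + 3) * (1 + 73) * (1 + 353) = 4 * 74 * 354 = 104784; answer 104784
Stage 2: B1 = 104784; r = 21; cross terms: (21*-34 - -11*-22)=-956, (-11*-22 - -13*-34)=-200, (-13*36 - -36*-22)=-1260, (-36*-22 - 21*36)=36; twice the area = |-2380| = 2380; area = 1190; answer 1190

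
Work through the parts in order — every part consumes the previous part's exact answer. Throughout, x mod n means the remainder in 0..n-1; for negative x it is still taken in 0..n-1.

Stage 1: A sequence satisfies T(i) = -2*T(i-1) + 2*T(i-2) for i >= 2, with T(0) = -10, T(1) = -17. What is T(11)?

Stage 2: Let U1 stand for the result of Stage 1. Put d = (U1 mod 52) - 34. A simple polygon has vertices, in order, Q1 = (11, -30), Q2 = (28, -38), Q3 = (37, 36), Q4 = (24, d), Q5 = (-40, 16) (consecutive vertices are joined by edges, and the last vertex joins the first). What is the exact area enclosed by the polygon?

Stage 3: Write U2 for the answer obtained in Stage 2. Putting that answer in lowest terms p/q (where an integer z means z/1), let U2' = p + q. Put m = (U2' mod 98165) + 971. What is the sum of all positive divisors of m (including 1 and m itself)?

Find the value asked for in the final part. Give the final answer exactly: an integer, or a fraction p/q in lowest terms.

Stage 1: T(2) = -2*(-17) + 2*(-10) = 14; iterating: T(2)=14, T(3)=-62, T(4)=152, T(5)=-428, T(6)=1160, T(7)=-3176, T(8)=8672, T(9)=-23696, T(10)=64736, T(11)=-176864; answer -176864
Stage 2: U1 = -176864; d = 6; cross terms: (11*-38 - 28*-30)=422, (28*36 - 37*-38)=2414, (37*6 - 24*36)=-642, (24*16 - -40*6)=624, (-40*-30 - 11*16)=1024; twice the area = |3842| = 3842; area = 1921; answer 1921
Stage 3: U2 = 1921; threaded value p + q = 1922; m = 2893; 2893 = 11 * 263; sigma = (1 + 11) * (1 + 263) = 12 * 264 = 3168; answer 3168

3168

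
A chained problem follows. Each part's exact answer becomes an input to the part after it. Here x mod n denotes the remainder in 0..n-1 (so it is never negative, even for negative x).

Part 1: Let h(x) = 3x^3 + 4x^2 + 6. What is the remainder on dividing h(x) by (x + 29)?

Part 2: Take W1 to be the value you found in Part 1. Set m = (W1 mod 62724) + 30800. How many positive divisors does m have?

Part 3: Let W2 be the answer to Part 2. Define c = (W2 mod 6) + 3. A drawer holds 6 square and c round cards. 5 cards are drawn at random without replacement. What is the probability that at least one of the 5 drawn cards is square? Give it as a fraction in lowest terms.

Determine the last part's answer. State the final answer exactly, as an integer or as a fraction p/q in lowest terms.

Part 1: remainder = value at the root: 3*(-29)^3 + 4*(-29)^2 + 6 = (-73167) + (3364) + (6) = -69797; answer -69797
Part 2: W1 = -69797; m = 86451; 86451 = 3 * 28817; number of divisors = (1+1) * (1+1) = 4; answer 4
Part 3: W2 = 4; c = 7; total draws C(13,5) = 1287; complement C(7,5) = 21; favorable 1287 - 21 = 1266; P = 422/429; answer 422/429

422/429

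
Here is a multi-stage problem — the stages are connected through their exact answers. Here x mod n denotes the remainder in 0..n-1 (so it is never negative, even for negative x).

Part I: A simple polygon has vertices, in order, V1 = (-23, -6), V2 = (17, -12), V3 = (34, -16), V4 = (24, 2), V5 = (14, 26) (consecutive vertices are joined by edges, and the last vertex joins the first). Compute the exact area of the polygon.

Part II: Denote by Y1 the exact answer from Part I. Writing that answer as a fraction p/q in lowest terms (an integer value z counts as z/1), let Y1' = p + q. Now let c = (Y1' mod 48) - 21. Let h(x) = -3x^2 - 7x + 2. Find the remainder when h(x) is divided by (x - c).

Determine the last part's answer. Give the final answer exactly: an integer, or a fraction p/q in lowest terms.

-368

Part I: cross terms: (-23*-12 - 17*-6)=378, (17*-16 - 34*-12)=136, (34*2 - 24*-16)=452, (24*26 - 14*2)=596, (14*-6 - -23*26)=514; twice the area = |2076| = 2076; area = 1038; answer 1038
Part II: Y1 = 1038; threaded value p + q = 1039; c = 10; remainder = value at the root: -3*(10)^2 - 7*(10)^1 + 2 = (-300) + (-70) + (2) = -368; answer -368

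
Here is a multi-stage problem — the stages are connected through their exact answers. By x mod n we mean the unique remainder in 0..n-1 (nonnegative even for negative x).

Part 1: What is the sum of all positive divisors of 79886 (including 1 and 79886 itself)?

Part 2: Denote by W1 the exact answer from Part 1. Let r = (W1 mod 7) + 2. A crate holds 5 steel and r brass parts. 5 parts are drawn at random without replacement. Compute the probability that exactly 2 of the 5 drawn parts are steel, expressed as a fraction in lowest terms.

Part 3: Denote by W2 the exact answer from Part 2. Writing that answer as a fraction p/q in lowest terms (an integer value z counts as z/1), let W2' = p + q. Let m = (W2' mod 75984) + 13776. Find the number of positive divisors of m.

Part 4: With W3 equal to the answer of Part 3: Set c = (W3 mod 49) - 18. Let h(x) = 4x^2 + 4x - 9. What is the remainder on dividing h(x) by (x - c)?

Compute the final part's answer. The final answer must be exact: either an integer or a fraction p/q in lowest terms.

Part 1: 79886 = 2 * 59 * 677; sigma = (1 + 2) * (1 + 59) * (1 + 677) = 3 * 60 * 678 = 122040; answer 122040
Part 2: W1 = 122040; r = 4; total draws C(9,5) = 126; favorable C(5,2)*C(4,3) = 40; P = 20/63; answer 20/63
Part 3: W2 = 20/63; threaded value p + q = 83; m = 13859; 13859 is prime, so its only divisors are 1 and 13859; count = 2; answer 2
Part 4: W3 = 2; c = -16; remainder = value at the root: 4*(-16)^2 + 4*(-16)^1 - 9 = (1024) + (-64) + (-9) = 951; answer 951

951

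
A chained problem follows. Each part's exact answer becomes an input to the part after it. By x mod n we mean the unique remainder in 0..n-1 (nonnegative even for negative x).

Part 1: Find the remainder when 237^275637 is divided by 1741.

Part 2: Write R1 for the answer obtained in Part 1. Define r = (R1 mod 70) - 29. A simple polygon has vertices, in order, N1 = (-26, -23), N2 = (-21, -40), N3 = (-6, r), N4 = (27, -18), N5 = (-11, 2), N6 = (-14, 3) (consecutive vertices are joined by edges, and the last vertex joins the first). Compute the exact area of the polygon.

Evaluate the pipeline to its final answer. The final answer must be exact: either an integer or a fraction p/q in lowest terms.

Part 1: squarings mod 1741: 237^1=237, 237^2=457, 237^4=1670, 237^8=1559, 237^16=45, 237^32=284, 237^64=570, 237^128=1074, 237^256=934, 237^512=115, 237^1024=1038, 237^2048=1506, 237^4096=1254, 237^8192=393, 237^16384=1241, 237^32768=1037, 237^65536=1172, 237^131072=1676, 237^262144=743; 237^275637 = 237^1 * 237^4 * 237^16 * 237^32 * 237^128 * 237^1024 * 237^4096 * 237^8192 * 237^262144 = 1072 (mod 1741); answer 1072
Part 2: R1 = 1072; r = -7; cross terms: (-26*-40 - -21*-23)=557, (-21*-7 - -6*-40)=-93, (-6*-18 - 27*-7)=297, (27*2 - -11*-18)=-144, (-11*3 - -14*2)=-5, (-14*-23 - -26*3)=400; twice the area = |1012| = 1012; area = 506; answer 506

506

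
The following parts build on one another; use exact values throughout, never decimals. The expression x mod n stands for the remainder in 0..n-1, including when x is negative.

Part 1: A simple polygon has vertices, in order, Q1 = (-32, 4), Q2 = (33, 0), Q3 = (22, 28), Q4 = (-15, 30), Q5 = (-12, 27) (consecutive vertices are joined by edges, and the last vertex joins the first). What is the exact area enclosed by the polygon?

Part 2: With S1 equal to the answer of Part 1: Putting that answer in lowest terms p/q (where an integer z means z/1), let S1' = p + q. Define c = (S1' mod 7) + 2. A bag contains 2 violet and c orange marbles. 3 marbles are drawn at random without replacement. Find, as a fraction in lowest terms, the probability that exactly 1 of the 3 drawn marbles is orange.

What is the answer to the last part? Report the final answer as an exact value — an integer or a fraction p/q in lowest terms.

Part 1: cross terms: (-32*0 - 33*4)=-132, (33*28 - 22*0)=924, (22*30 - -15*28)=1080, (-15*27 - -12*30)=-45, (-12*4 - -32*27)=816; twice the area = |2643| = 2643; area = 2643/2; answer 2643/2
Part 2: S1 = 2643/2; threaded value p + q = 2645; c = 8; total draws C(10,3) = 120; favorable C(8,1)*C(2,2) = 8; P = 1/15; answer 1/15

1/15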